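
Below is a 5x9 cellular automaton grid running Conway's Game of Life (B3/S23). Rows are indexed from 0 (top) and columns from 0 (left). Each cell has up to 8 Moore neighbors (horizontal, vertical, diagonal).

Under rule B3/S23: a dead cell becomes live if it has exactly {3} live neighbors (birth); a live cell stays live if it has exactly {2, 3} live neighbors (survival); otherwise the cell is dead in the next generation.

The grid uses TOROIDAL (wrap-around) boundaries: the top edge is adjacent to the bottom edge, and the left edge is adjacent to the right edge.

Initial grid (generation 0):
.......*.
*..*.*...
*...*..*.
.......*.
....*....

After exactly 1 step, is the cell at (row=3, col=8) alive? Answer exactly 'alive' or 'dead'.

Simulating step by step:
Generation 0 (given above): 9 live cells
Generation 1: 6 live cells
....*....
....*.*..
....*.*..
........*
.........

Cell (3,8) at generation 1: 1 -> alive

Answer: alive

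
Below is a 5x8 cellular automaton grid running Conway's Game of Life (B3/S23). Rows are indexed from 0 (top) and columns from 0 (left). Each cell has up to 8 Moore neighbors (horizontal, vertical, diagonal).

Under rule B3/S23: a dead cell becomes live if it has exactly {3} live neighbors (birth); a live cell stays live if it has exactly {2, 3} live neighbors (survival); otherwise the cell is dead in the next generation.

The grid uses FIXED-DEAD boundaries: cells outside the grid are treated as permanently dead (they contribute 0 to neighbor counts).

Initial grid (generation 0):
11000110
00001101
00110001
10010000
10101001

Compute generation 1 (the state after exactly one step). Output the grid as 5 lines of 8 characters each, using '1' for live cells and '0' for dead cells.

Simulating step by step:
Generation 0 (given above): 16 live cells
Generation 1: 15 live cells
(generation 1 grid is the final answer)

Answer: 00001110
01111101
00110010
00001000
01010000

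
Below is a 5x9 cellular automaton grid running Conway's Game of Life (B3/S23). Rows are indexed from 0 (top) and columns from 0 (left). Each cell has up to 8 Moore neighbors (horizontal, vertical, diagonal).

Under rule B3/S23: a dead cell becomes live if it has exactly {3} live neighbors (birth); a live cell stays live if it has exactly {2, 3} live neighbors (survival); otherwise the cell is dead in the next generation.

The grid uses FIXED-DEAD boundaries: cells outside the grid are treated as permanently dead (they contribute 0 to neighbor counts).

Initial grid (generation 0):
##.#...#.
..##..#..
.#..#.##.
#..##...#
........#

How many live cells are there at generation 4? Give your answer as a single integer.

Answer: 15

Derivation:
Simulating step by step:
Generation 0 (given above): 16 live cells
Generation 1: 15 live cells
.#.#.....
#..####..
.#..#.##.
...###..#
.........
Generation 2: 16 live cells
..##.#...
##.#..##.
..#....#.
...#####.
....#....
Generation 3: 21 live cells
.####.#..
.#.##.##.
.##.....#
...#####.
...##.#..
Generation 4: 15 live cells
.#..#.##.
#...#.##.
.#......#
......##.
...#..##.
Population at generation 4: 15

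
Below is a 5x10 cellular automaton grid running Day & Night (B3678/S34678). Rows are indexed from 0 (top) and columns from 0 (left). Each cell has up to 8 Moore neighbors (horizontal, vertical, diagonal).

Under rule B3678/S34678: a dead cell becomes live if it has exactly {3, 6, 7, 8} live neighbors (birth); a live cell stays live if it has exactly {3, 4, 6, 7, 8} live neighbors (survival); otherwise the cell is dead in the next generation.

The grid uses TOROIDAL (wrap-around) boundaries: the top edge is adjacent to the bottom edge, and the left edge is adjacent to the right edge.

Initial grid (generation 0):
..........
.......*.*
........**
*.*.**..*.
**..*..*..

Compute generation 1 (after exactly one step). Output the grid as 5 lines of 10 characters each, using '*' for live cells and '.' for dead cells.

Answer: *.......*.
..........
*......***
*..*...**.
.*.*.*...*

Derivation:
Simulating step by step:
Generation 0 (given above): 13 live cells
Generation 1: 14 live cells
(generation 1 grid is the final answer)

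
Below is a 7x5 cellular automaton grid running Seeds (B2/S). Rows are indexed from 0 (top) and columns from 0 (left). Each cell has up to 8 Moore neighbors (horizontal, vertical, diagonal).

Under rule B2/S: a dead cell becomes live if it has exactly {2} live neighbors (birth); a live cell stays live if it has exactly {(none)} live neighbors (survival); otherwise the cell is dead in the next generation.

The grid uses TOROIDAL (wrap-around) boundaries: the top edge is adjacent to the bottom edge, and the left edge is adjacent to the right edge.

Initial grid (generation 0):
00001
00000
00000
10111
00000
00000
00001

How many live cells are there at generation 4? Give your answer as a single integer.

Answer: 11

Derivation:
Simulating step by step:
Generation 0 (given above): 6 live cells
Generation 1: 11 live cells
10010
00000
11100
01000
11100
00000
10010
Generation 2: 8 live cells
01100
00010
00000
00011
00000
00010
01100
Generation 3: 6 live cells
10000
01000
00100
00000
00100
01000
10000
Generation 4: 11 live cells
00001
10100
01000
01110
01000
10100
00001
Population at generation 4: 11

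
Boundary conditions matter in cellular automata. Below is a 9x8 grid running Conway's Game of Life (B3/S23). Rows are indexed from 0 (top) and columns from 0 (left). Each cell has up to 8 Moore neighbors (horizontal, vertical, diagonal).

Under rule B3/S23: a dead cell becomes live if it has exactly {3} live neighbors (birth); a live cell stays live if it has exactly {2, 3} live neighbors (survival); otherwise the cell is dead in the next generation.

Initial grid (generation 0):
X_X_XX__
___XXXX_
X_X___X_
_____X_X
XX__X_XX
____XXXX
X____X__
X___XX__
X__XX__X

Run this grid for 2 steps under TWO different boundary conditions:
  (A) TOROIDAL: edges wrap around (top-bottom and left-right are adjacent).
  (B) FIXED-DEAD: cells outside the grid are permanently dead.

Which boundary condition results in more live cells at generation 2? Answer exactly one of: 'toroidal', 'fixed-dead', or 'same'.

Under TOROIDAL boundary, generation 2:
X_X___X_
__XX____
________
____X___
____XX__
________
X_X_XX_X
_X___XX_
_____XX_
Population = 18

Under FIXED-DEAD boundary, generation 2:
________
______XX
_______X
____X_X_
XX__XXX_
________
__X_XXX_
__XX_XX_
__XX_XX_
Population = 22

Comparison: toroidal=18, fixed-dead=22 -> fixed-dead

Answer: fixed-dead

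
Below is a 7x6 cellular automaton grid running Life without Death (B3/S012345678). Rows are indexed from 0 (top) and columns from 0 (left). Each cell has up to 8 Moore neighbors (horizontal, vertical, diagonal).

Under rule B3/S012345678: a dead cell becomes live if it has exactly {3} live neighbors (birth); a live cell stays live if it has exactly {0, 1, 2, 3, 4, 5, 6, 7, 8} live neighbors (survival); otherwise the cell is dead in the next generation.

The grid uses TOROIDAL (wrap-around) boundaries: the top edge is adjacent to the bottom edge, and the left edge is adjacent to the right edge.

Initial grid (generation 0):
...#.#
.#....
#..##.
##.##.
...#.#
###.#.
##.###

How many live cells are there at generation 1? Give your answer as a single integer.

Answer: 26

Derivation:
Simulating step by step:
Generation 0 (given above): 21 live cells
Generation 1: 26 live cells
.#.#.#
####.#
#..##.
##.##.
...#.#
###.#.
##.###
Population at generation 1: 26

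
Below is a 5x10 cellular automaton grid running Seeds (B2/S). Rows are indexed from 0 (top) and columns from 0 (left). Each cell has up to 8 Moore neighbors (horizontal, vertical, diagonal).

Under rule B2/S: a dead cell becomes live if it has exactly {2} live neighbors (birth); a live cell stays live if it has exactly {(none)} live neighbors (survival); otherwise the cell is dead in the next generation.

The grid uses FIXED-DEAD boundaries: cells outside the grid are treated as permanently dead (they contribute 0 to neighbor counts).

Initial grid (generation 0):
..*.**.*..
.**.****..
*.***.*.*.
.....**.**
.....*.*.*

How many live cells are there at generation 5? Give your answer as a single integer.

Answer: 7

Derivation:
Simulating step by step:
Generation 0 (given above): 23 live cells
Generation 1: 5 live cells
........*.
*.........
..........
.**.......
....*.....
Generation 2: 6 live cells
..........
..........
*.*.......
...*......
.***......
Generation 3: 6 live cells
..........
.*........
.*.*......
*...*.....
....*.....
Generation 4: 7 live cells
..........
*.........
....*.....
.**..*....
...*.*....
Generation 5: 7 live cells
..........
..........
*.**.*....
......*...
.*....*...
Population at generation 5: 7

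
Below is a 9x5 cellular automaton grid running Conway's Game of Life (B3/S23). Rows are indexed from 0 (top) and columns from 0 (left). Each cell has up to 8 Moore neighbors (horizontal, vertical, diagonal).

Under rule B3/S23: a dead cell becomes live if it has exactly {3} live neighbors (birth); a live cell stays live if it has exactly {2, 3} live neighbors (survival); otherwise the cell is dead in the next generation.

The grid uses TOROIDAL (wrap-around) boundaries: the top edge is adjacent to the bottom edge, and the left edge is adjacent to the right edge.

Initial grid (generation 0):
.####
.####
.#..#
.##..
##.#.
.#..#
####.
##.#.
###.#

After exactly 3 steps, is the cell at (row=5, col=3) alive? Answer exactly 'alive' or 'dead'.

Simulating step by step:
Generation 0 (given above): 28 live cells
Generation 1: 6 live cells
.....
.....
....#
...##
...##
.....
...#.
.....
.....
Generation 2: 7 live cells
.....
.....
...##
#....
...##
...##
.....
.....
.....
Generation 3: 6 live cells
.....
.....
....#
#....
#..#.
...##
.....
.....
.....

Cell (5,3) at generation 3: 1 -> alive

Answer: alive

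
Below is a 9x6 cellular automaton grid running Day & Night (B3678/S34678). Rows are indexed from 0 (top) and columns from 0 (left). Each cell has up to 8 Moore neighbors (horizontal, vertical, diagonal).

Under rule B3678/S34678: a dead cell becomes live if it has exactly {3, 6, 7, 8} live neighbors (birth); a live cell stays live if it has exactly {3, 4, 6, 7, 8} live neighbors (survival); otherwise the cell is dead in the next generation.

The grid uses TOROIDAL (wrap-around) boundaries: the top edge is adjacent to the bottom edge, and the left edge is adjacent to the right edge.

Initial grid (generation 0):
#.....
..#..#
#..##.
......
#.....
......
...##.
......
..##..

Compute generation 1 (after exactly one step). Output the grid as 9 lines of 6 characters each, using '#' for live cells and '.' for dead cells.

Simulating step by step:
Generation 0 (given above): 11 live cells
Generation 1: 12 live cells
(generation 1 grid is the final answer)

Answer: .###..
##.###
.....#
.....#
......
......
......
..#.#.
......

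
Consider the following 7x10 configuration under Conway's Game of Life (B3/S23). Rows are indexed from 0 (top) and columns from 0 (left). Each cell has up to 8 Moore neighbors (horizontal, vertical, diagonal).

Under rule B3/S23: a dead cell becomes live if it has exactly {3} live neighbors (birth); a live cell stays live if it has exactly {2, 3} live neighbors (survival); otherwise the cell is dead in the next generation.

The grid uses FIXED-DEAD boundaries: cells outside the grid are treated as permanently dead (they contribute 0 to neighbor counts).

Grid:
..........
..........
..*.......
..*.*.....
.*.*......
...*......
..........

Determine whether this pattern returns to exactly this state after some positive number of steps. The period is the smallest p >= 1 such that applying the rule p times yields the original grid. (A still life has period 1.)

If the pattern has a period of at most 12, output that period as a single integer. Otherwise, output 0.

Answer: 2

Derivation:
Simulating and comparing each generation to the original:
Gen 0 (original, given above): 6 live cells
Gen 1: 6 live cells, differs from original
Gen 2: 6 live cells, MATCHES original -> period = 2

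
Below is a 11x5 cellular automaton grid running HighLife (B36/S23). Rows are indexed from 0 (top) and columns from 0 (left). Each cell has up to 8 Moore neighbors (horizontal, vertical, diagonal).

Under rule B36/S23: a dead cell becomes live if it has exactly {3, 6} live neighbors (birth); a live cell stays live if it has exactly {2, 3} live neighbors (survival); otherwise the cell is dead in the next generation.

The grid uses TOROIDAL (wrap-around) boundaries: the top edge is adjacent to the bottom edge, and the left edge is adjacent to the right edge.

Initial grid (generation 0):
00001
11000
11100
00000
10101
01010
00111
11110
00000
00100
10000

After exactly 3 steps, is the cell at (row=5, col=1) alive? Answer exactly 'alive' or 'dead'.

Simulating step by step:
Generation 0 (given above): 20 live cells
Generation 1: 18 live cells
01001
00101
10100
00111
11111
01000
00000
11000
00010
00000
00000
Generation 2: 13 live cells
10010
00101
10110
01000
00000
01011
11000
00000
00000
00000
00000
Generation 3: 19 live cells
00011
10100
10111
01100
10100
01101
11101
00000
00000
00000
00000

Cell (5,1) at generation 3: 1 -> alive

Answer: alive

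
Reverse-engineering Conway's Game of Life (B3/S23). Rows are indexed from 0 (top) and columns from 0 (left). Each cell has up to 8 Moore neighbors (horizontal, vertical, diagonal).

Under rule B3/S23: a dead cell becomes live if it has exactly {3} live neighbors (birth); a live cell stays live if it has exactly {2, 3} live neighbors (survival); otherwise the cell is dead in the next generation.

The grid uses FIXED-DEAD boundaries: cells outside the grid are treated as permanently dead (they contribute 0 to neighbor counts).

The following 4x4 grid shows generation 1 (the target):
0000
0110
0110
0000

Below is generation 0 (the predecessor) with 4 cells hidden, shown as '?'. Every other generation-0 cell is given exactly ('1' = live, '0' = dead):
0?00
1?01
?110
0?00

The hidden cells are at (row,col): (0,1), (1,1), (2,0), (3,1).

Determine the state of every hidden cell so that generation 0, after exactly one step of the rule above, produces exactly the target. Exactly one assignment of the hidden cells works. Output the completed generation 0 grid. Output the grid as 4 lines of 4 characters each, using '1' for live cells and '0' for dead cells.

Hidden generation-0 cells (in order): (0,1), (1,1), (2,0), (3,1).
A hidden cell only influences target cells in its own 3x3 neighborhood. Try each of the 2^4 = 16 assignments, step the completed generation 0 forward once under B3/S23, and compare with the target:
  (0,1)=0 (1,1)=0 (2,0)=0 (3,1)=0 -> step reproduces the target at every cell -> ACCEPT
  (0,1)=0 (1,1)=0 (2,0)=0 (3,1)=1 -> step gives (2,0)='1' but target has '0' -> reject
  (0,1)=0 (1,1)=0 (2,0)=1 (3,1)=0 -> step gives (1,0)='1' but target has '0' -> reject
  (0,1)=0 (1,1)=0 (2,0)=1 (3,1)=1 -> step gives (1,0)='1' but target has '0' -> reject
  (0,1)=0 (1,1)=1 (2,0)=0 (3,1)=0 -> step gives (1,0)='1' but target has '0' -> reject
  (0,1)=0 (1,1)=1 (2,0)=0 (3,1)=1 -> step gives (1,0)='1' but target has '0' -> reject
  (0,1)=0 (1,1)=1 (2,0)=1 (3,1)=0 -> step gives (1,0)='1' but target has '0' -> reject
  (0,1)=0 (1,1)=1 (2,0)=1 (3,1)=1 -> step gives (1,0)='1' but target has '0' -> reject
  (0,1)=1 (1,1)=0 (2,0)=0 (3,1)=0 -> step gives (1,0)='1' but target has '0' -> reject
  (0,1)=1 (1,1)=0 (2,0)=0 (3,1)=1 -> step gives (1,0)='1' but target has '0' -> reject
  (0,1)=1 (1,1)=0 (2,0)=1 (3,1)=0 -> step gives (1,0)='1' but target has '0' -> reject
  (0,1)=1 (1,1)=0 (2,0)=1 (3,1)=1 -> step gives (1,0)='1' but target has '0' -> reject
  (0,1)=1 (1,1)=1 (2,0)=0 (3,1)=0 -> step gives (0,0)='1' but target has '0' -> reject
  (0,1)=1 (1,1)=1 (2,0)=0 (3,1)=1 -> step gives (0,0)='1' but target has '0' -> reject
  (0,1)=1 (1,1)=1 (2,0)=1 (3,1)=0 -> step gives (0,0)='1' but target has '0' -> reject
  (0,1)=1 (1,1)=1 (2,0)=1 (3,1)=1 -> step gives (0,0)='1' but target has '0' -> reject
Unique solution: (0,1)=dead, (1,1)=dead, (2,0)=dead, (3,1)=dead.
Check: live-neighbor counts of every cell in the completed generation 0:
1111
1331
2222
1221
Applying B3/S23 to generation 0 with these counts gives:
0000
0110
0110
0000
which matches the target exactly.

Answer: 0000
1001
0110
0000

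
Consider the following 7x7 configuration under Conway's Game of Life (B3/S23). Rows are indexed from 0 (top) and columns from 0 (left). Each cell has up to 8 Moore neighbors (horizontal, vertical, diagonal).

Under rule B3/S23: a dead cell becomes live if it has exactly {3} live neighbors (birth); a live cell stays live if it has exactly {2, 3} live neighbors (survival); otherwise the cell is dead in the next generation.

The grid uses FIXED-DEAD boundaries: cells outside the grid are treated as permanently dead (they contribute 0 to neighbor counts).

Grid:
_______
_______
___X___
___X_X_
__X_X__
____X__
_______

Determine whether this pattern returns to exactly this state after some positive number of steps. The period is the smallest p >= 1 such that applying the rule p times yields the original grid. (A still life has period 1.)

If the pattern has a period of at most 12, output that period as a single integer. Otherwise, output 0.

Answer: 2

Derivation:
Simulating and comparing each generation to the original:
Gen 0 (original, given above): 6 live cells
Gen 1: 6 live cells, differs from original
Gen 2: 6 live cells, MATCHES original -> period = 2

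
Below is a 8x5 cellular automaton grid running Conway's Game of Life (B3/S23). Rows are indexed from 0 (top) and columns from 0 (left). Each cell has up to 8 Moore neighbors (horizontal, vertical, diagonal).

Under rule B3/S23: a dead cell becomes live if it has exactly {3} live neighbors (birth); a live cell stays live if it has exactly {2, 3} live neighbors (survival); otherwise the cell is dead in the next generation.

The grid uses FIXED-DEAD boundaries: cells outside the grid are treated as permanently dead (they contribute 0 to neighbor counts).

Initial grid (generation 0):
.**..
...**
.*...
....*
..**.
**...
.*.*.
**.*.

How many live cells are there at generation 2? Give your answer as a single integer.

Simulating step by step:
Generation 0 (given above): 15 live cells
Generation 1: 16 live cells
..**.
.*.*.
...**
..**.
.***.
**.*.
.....
**...
Generation 2: 10 live cells
..**.
.....
....*
.*...
*...*
**.*.
..*..
.....
Population at generation 2: 10

Answer: 10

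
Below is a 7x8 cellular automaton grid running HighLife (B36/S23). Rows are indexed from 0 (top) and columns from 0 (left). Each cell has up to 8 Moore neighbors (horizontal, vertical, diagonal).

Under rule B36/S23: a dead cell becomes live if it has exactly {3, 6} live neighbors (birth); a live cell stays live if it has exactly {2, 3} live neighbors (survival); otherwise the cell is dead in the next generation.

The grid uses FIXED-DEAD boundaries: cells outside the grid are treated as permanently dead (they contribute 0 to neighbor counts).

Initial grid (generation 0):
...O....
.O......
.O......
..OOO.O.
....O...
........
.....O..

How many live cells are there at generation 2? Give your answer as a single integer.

Answer: 5

Derivation:
Simulating step by step:
Generation 0 (given above): 9 live cells
Generation 1: 9 live cells
........
..O.....
.O.O....
..OOOO..
....OO..
........
........
Generation 2: 5 live cells
........
..O.....
.O......
..O..O..
.....O..
........
........
Population at generation 2: 5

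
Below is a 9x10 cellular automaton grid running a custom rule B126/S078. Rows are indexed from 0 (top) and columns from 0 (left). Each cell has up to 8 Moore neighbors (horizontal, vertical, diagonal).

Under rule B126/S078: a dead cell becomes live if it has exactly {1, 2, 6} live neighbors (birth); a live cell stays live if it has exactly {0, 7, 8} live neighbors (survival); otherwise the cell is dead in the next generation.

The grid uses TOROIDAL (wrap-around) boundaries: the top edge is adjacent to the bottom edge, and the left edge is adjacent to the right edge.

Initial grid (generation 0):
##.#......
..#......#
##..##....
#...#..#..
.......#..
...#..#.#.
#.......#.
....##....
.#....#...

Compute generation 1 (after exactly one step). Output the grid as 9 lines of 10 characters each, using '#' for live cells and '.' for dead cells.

Simulating step by step:
Generation 0 (given above): 22 live cells
Generation 1: 46 live cells
(generation 1 grid is the final answer)

Answer: ....######
.....##.#.
..#...###.
..##....##
######...#
######....
####..#...
####..####
...#...#.#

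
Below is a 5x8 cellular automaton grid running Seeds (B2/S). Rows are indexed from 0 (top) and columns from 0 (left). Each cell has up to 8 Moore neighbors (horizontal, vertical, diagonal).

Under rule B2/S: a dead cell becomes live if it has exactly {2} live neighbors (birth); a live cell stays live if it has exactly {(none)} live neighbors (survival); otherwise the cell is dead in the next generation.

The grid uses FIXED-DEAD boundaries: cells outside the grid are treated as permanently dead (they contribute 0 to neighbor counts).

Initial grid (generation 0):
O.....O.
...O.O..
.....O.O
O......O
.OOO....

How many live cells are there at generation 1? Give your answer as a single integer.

Answer: 6

Derivation:
Simulating step by step:
Generation 0 (given above): 11 live cells
Generation 1: 6 live cells
....OO..
.......O
........
...OO...
O.......
Population at generation 1: 6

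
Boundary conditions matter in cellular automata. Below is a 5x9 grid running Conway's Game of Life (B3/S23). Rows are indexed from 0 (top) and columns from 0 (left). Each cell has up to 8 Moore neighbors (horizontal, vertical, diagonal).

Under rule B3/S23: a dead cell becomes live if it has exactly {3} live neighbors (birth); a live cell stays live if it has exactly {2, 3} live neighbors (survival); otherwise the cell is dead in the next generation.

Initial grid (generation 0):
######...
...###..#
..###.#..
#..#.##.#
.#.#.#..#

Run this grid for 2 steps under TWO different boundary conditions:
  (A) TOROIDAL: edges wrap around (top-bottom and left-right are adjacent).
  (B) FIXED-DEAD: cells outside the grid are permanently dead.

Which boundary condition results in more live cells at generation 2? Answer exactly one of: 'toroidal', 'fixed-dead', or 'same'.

Answer: fixed-dead

Derivation:
Under TOROIDAL boundary, generation 2:
......#.#
.....##..
.....##..
.#....#..
.#....#..
Population = 10

Under FIXED-DEAD boundary, generation 2:
.........
.##..##..
.....###.
.##......
.....###.
Population = 12

Comparison: toroidal=10, fixed-dead=12 -> fixed-dead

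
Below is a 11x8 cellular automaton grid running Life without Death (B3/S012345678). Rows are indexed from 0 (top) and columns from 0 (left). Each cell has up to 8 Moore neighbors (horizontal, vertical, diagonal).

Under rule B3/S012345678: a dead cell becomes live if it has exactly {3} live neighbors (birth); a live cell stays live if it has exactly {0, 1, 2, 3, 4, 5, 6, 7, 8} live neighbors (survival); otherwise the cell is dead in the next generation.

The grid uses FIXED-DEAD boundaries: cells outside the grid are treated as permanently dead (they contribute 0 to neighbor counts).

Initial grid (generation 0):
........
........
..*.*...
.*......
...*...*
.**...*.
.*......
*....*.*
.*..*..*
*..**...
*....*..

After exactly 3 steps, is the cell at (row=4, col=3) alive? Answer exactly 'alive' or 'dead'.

Answer: alive

Derivation:
Simulating step by step:
Generation 0 (given above): 20 live cells
Generation 1: 35 live cells
........
........
..*.*...
.***....
.*.*...*
.**...*.
***...*.
**...***
**.*****
**.***..
*...**..
Generation 2: 43 live cells
........
........
.**.*...
.****...
**.*...*
.***..**
***...*.
**.*.***
**.*****
**.***..
**.***..
Generation 3: 45 live cells
........
........
.**.*...
.****...
**.*..**
.***..**
***.*.*.
**.*.***
**.*****
**.***..
**.***..

Cell (4,3) at generation 3: 1 -> alive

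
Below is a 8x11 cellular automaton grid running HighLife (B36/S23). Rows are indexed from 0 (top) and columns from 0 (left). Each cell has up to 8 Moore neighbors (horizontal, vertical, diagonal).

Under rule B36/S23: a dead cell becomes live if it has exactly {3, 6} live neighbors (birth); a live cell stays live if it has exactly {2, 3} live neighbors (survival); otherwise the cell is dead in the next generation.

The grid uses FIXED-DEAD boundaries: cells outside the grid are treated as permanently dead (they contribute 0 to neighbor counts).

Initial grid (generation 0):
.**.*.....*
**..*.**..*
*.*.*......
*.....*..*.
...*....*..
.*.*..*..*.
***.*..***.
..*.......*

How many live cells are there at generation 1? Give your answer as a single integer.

Simulating step by step:
Generation 0 (given above): 31 live cells
Generation 1: 31 live cells
****.*.....
*...*......
*..*..**...
.*.*.......
..*....***.
**.**....*.
*......****
..**....**.
Population at generation 1: 31

Answer: 31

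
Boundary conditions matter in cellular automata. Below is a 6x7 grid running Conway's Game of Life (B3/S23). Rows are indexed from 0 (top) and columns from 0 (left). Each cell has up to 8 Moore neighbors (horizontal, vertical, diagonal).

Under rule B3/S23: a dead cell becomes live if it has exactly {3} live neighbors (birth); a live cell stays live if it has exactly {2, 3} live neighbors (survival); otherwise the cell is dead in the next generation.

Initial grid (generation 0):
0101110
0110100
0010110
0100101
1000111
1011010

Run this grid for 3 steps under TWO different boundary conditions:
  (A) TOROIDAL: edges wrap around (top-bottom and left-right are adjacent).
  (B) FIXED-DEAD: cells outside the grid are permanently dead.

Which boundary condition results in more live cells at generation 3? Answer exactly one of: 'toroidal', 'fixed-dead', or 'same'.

Answer: fixed-dead

Derivation:
Under TOROIDAL boundary, generation 3:
1100001
0100000
1001000
0001000
0011000
1100001
Population = 12

Under FIXED-DEAD boundary, generation 3:
0000000
0101000
1001100
1001000
1000101
0110011
Population = 14

Comparison: toroidal=12, fixed-dead=14 -> fixed-dead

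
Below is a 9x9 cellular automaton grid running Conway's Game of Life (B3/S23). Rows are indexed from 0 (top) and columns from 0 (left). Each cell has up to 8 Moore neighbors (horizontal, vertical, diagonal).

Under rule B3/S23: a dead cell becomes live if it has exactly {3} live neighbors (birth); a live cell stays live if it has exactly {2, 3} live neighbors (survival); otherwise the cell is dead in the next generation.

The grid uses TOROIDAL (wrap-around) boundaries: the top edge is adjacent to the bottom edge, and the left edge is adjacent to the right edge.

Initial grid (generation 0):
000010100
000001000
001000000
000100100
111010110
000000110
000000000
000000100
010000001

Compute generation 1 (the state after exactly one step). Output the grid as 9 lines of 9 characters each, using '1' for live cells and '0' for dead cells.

Simulating step by step:
Generation 0 (given above): 17 live cells
Generation 1: 19 live cells
(generation 1 grid is the final answer)

Answer: 000001000
000001000
000000000
000101110
011100001
010001111
000000110
000000000
000001010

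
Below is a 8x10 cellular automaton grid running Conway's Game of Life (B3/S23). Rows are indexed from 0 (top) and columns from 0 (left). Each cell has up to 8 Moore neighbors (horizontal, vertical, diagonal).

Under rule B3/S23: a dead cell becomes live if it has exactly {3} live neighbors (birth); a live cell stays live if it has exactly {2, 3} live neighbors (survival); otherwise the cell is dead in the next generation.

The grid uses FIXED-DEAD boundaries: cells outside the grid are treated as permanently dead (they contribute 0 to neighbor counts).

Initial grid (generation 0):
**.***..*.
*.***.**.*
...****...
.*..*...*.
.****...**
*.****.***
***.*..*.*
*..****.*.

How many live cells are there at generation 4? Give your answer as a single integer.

Simulating step by step:
Generation 0 (given above): 46 live cells
Generation 1: 31 live cells
**...****.
*......**.
.*....*.*.
.*.....***
*.........
*....***..
*........*
*.*******.
Generation 2: 29 live cells
**....*.*.
*....*...*
**....*...
**.....***
**........
**....*...
*..*......
.*.******.
Generation 3: 23 live cells
**........
.....***..
......**.*
..*....**.
..*....**.
..*.......
*..*......
..******..
Generation 4: 22 live cells
......*...
.....*.**.
.....*....
.........*
.***...**.
.***......
.*...**...
..*****...
Population at generation 4: 22

Answer: 22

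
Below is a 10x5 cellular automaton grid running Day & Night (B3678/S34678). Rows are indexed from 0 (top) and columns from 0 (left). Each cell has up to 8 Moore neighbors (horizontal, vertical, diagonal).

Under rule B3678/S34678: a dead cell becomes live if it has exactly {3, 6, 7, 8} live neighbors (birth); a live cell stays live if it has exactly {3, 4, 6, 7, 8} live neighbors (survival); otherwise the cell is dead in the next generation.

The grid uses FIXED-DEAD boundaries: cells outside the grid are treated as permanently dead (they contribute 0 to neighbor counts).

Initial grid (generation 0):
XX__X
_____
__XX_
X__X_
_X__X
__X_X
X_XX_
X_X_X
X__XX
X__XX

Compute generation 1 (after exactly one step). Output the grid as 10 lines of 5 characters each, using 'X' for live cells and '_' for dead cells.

Simulating step by step:
Generation 0 (given above): 23 live cells
Generation 1: 17 live cells
(generation 1 grid is the final answer)

Answer: _____
_XXX_
_____
_X_XX
__X__
__X__
__X_X
__XXX
__X_X
___XX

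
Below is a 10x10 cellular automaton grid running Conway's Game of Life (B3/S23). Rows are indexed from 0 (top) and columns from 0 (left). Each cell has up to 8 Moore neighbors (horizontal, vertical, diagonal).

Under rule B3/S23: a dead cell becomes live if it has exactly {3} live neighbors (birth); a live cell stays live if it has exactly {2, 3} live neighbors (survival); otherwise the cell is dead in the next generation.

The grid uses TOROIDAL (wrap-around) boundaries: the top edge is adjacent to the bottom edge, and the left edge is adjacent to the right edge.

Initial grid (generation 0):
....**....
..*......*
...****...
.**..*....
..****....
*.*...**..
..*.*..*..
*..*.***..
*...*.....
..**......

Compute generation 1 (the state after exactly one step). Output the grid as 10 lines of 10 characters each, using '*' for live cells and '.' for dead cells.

Answer: ..*.*.....
......*...
.*.****...
.*........
....**....
..*...**..
..*.*...*.
.*.*.***..
.**.***...
...*.*....

Derivation:
Simulating step by step:
Generation 0 (given above): 31 live cells
Generation 1: 29 live cells
(generation 1 grid is the final answer)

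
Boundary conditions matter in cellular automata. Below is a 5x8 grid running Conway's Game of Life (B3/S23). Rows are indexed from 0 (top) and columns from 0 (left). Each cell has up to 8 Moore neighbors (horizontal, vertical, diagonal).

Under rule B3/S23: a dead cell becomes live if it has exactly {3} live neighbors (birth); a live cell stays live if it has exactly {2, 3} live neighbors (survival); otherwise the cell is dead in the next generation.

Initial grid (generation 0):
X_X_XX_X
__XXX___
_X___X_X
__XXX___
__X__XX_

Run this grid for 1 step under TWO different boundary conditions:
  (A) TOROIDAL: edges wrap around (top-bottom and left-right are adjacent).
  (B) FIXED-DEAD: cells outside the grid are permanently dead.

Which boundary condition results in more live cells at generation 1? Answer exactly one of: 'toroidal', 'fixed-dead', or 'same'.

Under TOROIDAL boundary, generation 1:
__X____X
__X____X
_X___X__
_XXXX___
__X___XX
Population = 13

Under FIXED-DEAD boundary, generation 1:
_XX_XX__
__X_____
_X___X__
_XXXX___
__X_XX__
Population = 14

Comparison: toroidal=13, fixed-dead=14 -> fixed-dead

Answer: fixed-dead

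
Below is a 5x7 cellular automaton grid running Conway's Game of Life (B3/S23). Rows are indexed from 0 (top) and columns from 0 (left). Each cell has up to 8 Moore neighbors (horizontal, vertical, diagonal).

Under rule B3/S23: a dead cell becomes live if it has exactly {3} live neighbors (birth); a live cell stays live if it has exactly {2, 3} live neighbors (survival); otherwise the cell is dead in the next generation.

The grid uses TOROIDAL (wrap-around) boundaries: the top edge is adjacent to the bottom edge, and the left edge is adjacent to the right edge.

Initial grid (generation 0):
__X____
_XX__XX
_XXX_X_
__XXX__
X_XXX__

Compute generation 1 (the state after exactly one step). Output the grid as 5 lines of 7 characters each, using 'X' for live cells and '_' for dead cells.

Answer: X___XXX
X___XXX
X____XX
_____X_
____X__

Derivation:
Simulating step by step:
Generation 0 (given above): 16 live cells
Generation 1: 13 live cells
(generation 1 grid is the final answer)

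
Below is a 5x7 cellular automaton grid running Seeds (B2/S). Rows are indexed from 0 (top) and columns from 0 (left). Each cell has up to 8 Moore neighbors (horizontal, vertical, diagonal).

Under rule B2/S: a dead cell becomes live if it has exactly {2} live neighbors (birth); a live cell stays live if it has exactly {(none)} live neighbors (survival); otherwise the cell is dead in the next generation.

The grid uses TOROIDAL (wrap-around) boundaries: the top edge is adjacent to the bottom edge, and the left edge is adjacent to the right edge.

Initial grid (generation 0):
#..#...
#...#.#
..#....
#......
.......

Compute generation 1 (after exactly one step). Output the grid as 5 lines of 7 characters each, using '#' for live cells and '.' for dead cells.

Simulating step by step:
Generation 0 (given above): 7 live cells
Generation 1: 11 live cells
(generation 1 grid is the final answer)

Answer: .#..##.
..#..#.
...#.#.
.#.....
##....#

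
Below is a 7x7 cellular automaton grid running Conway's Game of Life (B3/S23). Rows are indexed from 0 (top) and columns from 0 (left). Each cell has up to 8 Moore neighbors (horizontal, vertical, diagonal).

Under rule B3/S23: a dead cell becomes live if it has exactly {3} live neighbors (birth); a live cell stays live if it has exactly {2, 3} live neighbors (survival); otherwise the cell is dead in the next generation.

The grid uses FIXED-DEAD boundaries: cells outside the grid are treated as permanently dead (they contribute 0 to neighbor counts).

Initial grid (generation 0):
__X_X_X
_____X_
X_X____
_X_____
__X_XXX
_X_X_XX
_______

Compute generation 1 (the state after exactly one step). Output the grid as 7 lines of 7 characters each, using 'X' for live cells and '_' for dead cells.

Simulating step by step:
Generation 0 (given above): 15 live cells
Generation 1: 17 live cells
(generation 1 grid is the final answer)

Answer: _____X_
_X_X_X_
_X_____
_XXX_X_
_XXXX_X
__XX__X
_______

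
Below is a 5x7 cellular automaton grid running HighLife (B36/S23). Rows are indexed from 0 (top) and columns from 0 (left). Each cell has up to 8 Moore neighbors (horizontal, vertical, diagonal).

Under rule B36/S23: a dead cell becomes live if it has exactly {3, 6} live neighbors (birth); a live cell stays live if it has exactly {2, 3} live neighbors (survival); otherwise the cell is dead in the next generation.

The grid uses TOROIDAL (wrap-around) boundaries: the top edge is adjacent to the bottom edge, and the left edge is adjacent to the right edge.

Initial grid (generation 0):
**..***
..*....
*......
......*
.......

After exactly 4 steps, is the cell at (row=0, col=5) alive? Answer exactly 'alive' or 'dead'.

Simulating step by step:
Generation 0 (given above): 8 live cells
Generation 1: 5 live cells
**...**
.....*.
.......
.......
.......
Generation 2: 7 live cells
*....**
*....*.
.......
.......
*.....*
Generation 3: 6 live cells
.*...*.
*....*.
.......
.......
*....*.
Generation 4: 6 live cells
**..**.
......*
.......
.......
......*

Cell (0,5) at generation 4: 1 -> alive

Answer: alive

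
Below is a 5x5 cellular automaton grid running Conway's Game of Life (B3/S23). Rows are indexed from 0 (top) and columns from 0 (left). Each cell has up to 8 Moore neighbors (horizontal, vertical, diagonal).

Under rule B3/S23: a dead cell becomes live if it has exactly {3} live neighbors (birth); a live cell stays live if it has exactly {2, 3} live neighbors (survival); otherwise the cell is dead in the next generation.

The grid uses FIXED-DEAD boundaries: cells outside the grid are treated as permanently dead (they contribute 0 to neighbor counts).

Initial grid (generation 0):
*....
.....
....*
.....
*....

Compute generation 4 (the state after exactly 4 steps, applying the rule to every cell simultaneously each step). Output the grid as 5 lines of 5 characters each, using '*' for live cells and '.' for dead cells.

Answer: .....
.....
.....
.....
.....

Derivation:
Simulating step by step:
Generation 0 (given above): 3 live cells
Generation 1: 0 live cells
.....
.....
.....
.....
.....
Generation 2: 0 live cells
.....
.....
.....
.....
.....
Generation 3: 0 live cells
.....
.....
.....
.....
.....
Generation 4: 0 live cells
(generation 4 grid is the final answer)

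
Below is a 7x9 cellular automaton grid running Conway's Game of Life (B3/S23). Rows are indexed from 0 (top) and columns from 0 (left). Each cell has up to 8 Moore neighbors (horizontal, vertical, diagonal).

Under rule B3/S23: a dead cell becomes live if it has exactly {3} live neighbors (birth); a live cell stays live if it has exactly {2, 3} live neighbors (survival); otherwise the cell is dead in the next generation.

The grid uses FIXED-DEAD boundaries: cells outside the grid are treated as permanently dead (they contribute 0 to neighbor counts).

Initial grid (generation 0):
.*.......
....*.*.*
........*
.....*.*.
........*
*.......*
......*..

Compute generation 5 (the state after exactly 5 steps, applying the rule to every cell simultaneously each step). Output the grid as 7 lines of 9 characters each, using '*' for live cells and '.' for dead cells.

Simulating step by step:
Generation 0 (given above): 11 live cells
Generation 1: 9 live cells
.........
.......*.
.....**.*
.......**
.......**
.......*.
.........
Generation 2: 7 live cells
.........
......**.
......*.*
.........
......*..
.......**
.........
Generation 3: 6 live cells
.........
......**.
......*..
.......*.
.......*.
.......*.
.........
Generation 4: 8 live cells
.........
......**.
......*..
......**.
......***
.........
.........
Generation 5: 8 live cells
(generation 5 grid is the final answer)

Answer: .........
......**.
.....*...
.....*..*
......*.*
.......*.
.........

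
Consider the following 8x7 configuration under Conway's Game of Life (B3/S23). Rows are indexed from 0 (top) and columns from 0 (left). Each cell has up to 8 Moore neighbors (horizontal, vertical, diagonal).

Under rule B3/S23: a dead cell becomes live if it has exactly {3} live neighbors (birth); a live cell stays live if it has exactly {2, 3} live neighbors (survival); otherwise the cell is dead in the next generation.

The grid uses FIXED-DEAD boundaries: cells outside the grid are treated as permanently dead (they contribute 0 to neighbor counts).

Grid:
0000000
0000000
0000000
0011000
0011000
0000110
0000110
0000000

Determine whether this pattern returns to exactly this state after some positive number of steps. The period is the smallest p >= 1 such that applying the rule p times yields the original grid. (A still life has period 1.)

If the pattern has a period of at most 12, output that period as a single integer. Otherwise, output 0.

Simulating and comparing each generation to the original:
Gen 0 (original, given above): 8 live cells
Gen 1: 6 live cells, differs from original
Gen 2: 8 live cells, MATCHES original -> period = 2

Answer: 2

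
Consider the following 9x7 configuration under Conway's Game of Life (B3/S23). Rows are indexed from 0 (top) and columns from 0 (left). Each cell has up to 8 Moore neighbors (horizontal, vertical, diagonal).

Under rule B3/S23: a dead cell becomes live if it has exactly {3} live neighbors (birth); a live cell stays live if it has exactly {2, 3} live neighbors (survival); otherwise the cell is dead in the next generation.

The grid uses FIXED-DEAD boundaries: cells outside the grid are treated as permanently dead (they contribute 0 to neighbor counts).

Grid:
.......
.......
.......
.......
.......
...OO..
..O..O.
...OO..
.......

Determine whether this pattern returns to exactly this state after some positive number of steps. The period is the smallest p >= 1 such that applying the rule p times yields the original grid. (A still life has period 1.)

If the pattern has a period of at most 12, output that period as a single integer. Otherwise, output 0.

Answer: 1

Derivation:
Simulating and comparing each generation to the original:
Gen 0 (original, given above): 6 live cells
Gen 1: 6 live cells, MATCHES original -> period = 1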